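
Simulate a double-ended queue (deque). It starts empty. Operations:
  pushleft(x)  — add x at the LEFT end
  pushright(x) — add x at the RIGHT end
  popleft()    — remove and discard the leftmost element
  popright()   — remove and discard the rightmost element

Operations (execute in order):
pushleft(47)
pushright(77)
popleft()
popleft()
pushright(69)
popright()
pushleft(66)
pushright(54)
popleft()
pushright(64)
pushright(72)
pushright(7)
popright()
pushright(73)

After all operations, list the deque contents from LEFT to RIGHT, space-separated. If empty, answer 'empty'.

Answer: 54 64 72 73

Derivation:
pushleft(47): [47]
pushright(77): [47, 77]
popleft(): [77]
popleft(): []
pushright(69): [69]
popright(): []
pushleft(66): [66]
pushright(54): [66, 54]
popleft(): [54]
pushright(64): [54, 64]
pushright(72): [54, 64, 72]
pushright(7): [54, 64, 72, 7]
popright(): [54, 64, 72]
pushright(73): [54, 64, 72, 73]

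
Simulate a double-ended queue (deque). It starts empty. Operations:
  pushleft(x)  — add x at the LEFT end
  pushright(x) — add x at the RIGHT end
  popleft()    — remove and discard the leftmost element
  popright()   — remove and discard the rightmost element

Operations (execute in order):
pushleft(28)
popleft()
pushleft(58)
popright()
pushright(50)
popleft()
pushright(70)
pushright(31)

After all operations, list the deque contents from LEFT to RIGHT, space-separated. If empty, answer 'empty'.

pushleft(28): [28]
popleft(): []
pushleft(58): [58]
popright(): []
pushright(50): [50]
popleft(): []
pushright(70): [70]
pushright(31): [70, 31]

Answer: 70 31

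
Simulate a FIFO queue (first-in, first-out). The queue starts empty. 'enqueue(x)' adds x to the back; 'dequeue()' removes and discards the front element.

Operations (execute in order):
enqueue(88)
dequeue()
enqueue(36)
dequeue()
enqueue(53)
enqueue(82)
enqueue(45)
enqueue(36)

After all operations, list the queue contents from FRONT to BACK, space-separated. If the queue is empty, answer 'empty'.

enqueue(88): [88]
dequeue(): []
enqueue(36): [36]
dequeue(): []
enqueue(53): [53]
enqueue(82): [53, 82]
enqueue(45): [53, 82, 45]
enqueue(36): [53, 82, 45, 36]

Answer: 53 82 45 36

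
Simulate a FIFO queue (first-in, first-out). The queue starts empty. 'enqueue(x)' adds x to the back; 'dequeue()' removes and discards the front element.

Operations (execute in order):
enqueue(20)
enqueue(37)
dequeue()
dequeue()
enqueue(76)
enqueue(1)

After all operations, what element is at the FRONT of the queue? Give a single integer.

Answer: 76

Derivation:
enqueue(20): queue = [20]
enqueue(37): queue = [20, 37]
dequeue(): queue = [37]
dequeue(): queue = []
enqueue(76): queue = [76]
enqueue(1): queue = [76, 1]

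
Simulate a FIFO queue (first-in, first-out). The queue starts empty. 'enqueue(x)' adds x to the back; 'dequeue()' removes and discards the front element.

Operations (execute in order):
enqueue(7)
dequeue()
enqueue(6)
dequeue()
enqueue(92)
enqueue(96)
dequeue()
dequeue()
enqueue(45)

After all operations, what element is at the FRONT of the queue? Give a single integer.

Answer: 45

Derivation:
enqueue(7): queue = [7]
dequeue(): queue = []
enqueue(6): queue = [6]
dequeue(): queue = []
enqueue(92): queue = [92]
enqueue(96): queue = [92, 96]
dequeue(): queue = [96]
dequeue(): queue = []
enqueue(45): queue = [45]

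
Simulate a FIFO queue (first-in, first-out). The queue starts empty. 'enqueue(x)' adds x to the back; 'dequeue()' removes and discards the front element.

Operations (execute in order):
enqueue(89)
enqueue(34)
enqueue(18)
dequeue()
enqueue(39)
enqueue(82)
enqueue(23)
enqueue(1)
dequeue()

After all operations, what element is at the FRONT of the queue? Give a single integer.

Answer: 18

Derivation:
enqueue(89): queue = [89]
enqueue(34): queue = [89, 34]
enqueue(18): queue = [89, 34, 18]
dequeue(): queue = [34, 18]
enqueue(39): queue = [34, 18, 39]
enqueue(82): queue = [34, 18, 39, 82]
enqueue(23): queue = [34, 18, 39, 82, 23]
enqueue(1): queue = [34, 18, 39, 82, 23, 1]
dequeue(): queue = [18, 39, 82, 23, 1]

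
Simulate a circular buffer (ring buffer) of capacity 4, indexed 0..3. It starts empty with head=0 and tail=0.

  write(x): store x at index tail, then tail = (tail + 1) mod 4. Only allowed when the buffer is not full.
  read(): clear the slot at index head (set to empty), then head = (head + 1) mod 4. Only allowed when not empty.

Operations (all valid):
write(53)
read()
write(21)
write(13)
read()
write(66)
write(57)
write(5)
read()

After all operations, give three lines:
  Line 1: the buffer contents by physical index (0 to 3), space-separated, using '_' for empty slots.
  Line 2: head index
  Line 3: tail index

write(53): buf=[53 _ _ _], head=0, tail=1, size=1
read(): buf=[_ _ _ _], head=1, tail=1, size=0
write(21): buf=[_ 21 _ _], head=1, tail=2, size=1
write(13): buf=[_ 21 13 _], head=1, tail=3, size=2
read(): buf=[_ _ 13 _], head=2, tail=3, size=1
write(66): buf=[_ _ 13 66], head=2, tail=0, size=2
write(57): buf=[57 _ 13 66], head=2, tail=1, size=3
write(5): buf=[57 5 13 66], head=2, tail=2, size=4
read(): buf=[57 5 _ 66], head=3, tail=2, size=3

Answer: 57 5 _ 66
3
2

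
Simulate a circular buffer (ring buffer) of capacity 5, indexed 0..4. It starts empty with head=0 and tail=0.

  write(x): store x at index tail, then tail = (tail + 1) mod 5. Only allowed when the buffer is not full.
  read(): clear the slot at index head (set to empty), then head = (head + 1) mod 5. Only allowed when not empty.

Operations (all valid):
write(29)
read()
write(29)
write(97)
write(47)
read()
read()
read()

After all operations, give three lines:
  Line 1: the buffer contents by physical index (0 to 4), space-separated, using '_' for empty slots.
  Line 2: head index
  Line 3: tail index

write(29): buf=[29 _ _ _ _], head=0, tail=1, size=1
read(): buf=[_ _ _ _ _], head=1, tail=1, size=0
write(29): buf=[_ 29 _ _ _], head=1, tail=2, size=1
write(97): buf=[_ 29 97 _ _], head=1, tail=3, size=2
write(47): buf=[_ 29 97 47 _], head=1, tail=4, size=3
read(): buf=[_ _ 97 47 _], head=2, tail=4, size=2
read(): buf=[_ _ _ 47 _], head=3, tail=4, size=1
read(): buf=[_ _ _ _ _], head=4, tail=4, size=0

Answer: _ _ _ _ _
4
4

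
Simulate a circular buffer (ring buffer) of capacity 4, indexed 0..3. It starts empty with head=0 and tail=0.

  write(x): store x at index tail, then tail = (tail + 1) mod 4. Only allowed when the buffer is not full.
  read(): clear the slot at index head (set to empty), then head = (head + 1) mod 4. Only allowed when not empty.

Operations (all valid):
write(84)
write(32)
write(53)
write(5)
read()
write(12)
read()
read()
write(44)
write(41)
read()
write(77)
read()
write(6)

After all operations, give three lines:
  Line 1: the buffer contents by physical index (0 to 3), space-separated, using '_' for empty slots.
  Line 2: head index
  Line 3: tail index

write(84): buf=[84 _ _ _], head=0, tail=1, size=1
write(32): buf=[84 32 _ _], head=0, tail=2, size=2
write(53): buf=[84 32 53 _], head=0, tail=3, size=3
write(5): buf=[84 32 53 5], head=0, tail=0, size=4
read(): buf=[_ 32 53 5], head=1, tail=0, size=3
write(12): buf=[12 32 53 5], head=1, tail=1, size=4
read(): buf=[12 _ 53 5], head=2, tail=1, size=3
read(): buf=[12 _ _ 5], head=3, tail=1, size=2
write(44): buf=[12 44 _ 5], head=3, tail=2, size=3
write(41): buf=[12 44 41 5], head=3, tail=3, size=4
read(): buf=[12 44 41 _], head=0, tail=3, size=3
write(77): buf=[12 44 41 77], head=0, tail=0, size=4
read(): buf=[_ 44 41 77], head=1, tail=0, size=3
write(6): buf=[6 44 41 77], head=1, tail=1, size=4

Answer: 6 44 41 77
1
1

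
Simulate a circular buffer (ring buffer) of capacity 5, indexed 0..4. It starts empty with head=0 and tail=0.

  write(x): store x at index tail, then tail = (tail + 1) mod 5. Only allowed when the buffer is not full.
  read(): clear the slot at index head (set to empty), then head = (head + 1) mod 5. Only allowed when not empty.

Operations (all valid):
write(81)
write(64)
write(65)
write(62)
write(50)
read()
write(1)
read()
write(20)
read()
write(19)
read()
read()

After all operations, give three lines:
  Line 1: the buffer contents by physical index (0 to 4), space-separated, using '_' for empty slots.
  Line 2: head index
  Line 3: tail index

write(81): buf=[81 _ _ _ _], head=0, tail=1, size=1
write(64): buf=[81 64 _ _ _], head=0, tail=2, size=2
write(65): buf=[81 64 65 _ _], head=0, tail=3, size=3
write(62): buf=[81 64 65 62 _], head=0, tail=4, size=4
write(50): buf=[81 64 65 62 50], head=0, tail=0, size=5
read(): buf=[_ 64 65 62 50], head=1, tail=0, size=4
write(1): buf=[1 64 65 62 50], head=1, tail=1, size=5
read(): buf=[1 _ 65 62 50], head=2, tail=1, size=4
write(20): buf=[1 20 65 62 50], head=2, tail=2, size=5
read(): buf=[1 20 _ 62 50], head=3, tail=2, size=4
write(19): buf=[1 20 19 62 50], head=3, tail=3, size=5
read(): buf=[1 20 19 _ 50], head=4, tail=3, size=4
read(): buf=[1 20 19 _ _], head=0, tail=3, size=3

Answer: 1 20 19 _ _
0
3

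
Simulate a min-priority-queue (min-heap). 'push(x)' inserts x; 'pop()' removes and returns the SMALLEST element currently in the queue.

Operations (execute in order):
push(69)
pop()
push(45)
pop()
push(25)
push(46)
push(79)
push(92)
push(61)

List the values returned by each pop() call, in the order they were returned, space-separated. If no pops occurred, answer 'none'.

push(69): heap contents = [69]
pop() → 69: heap contents = []
push(45): heap contents = [45]
pop() → 45: heap contents = []
push(25): heap contents = [25]
push(46): heap contents = [25, 46]
push(79): heap contents = [25, 46, 79]
push(92): heap contents = [25, 46, 79, 92]
push(61): heap contents = [25, 46, 61, 79, 92]

Answer: 69 45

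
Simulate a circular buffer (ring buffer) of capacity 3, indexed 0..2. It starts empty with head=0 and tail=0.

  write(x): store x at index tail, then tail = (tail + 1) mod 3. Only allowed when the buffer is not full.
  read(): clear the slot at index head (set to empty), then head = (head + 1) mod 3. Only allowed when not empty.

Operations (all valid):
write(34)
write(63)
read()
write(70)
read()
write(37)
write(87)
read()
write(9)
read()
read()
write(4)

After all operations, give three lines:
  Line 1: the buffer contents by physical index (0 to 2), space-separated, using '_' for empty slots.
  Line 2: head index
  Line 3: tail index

write(34): buf=[34 _ _], head=0, tail=1, size=1
write(63): buf=[34 63 _], head=0, tail=2, size=2
read(): buf=[_ 63 _], head=1, tail=2, size=1
write(70): buf=[_ 63 70], head=1, tail=0, size=2
read(): buf=[_ _ 70], head=2, tail=0, size=1
write(37): buf=[37 _ 70], head=2, tail=1, size=2
write(87): buf=[37 87 70], head=2, tail=2, size=3
read(): buf=[37 87 _], head=0, tail=2, size=2
write(9): buf=[37 87 9], head=0, tail=0, size=3
read(): buf=[_ 87 9], head=1, tail=0, size=2
read(): buf=[_ _ 9], head=2, tail=0, size=1
write(4): buf=[4 _ 9], head=2, tail=1, size=2

Answer: 4 _ 9
2
1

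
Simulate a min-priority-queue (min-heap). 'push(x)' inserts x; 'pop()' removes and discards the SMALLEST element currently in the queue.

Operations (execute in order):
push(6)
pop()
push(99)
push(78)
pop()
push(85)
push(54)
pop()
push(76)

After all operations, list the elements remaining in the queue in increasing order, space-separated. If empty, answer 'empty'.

Answer: 76 85 99

Derivation:
push(6): heap contents = [6]
pop() → 6: heap contents = []
push(99): heap contents = [99]
push(78): heap contents = [78, 99]
pop() → 78: heap contents = [99]
push(85): heap contents = [85, 99]
push(54): heap contents = [54, 85, 99]
pop() → 54: heap contents = [85, 99]
push(76): heap contents = [76, 85, 99]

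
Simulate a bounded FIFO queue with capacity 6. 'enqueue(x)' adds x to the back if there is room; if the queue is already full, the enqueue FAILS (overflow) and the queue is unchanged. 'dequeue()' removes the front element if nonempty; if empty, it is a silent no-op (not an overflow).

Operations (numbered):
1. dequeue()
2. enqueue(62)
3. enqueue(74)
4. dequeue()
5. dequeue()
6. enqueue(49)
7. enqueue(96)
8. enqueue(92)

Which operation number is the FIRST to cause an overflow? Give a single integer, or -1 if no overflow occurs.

1. dequeue(): empty, no-op, size=0
2. enqueue(62): size=1
3. enqueue(74): size=2
4. dequeue(): size=1
5. dequeue(): size=0
6. enqueue(49): size=1
7. enqueue(96): size=2
8. enqueue(92): size=3

Answer: -1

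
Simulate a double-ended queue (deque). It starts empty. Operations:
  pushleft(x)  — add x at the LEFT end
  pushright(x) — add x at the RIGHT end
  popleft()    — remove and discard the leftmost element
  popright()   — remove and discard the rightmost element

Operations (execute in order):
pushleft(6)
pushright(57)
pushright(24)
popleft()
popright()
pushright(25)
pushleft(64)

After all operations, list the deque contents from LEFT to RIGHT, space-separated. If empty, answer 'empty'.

pushleft(6): [6]
pushright(57): [6, 57]
pushright(24): [6, 57, 24]
popleft(): [57, 24]
popright(): [57]
pushright(25): [57, 25]
pushleft(64): [64, 57, 25]

Answer: 64 57 25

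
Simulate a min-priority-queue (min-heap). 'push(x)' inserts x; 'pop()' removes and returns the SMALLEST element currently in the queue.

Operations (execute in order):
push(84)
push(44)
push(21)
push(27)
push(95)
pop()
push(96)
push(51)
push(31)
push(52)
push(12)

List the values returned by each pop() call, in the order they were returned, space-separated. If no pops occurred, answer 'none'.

Answer: 21

Derivation:
push(84): heap contents = [84]
push(44): heap contents = [44, 84]
push(21): heap contents = [21, 44, 84]
push(27): heap contents = [21, 27, 44, 84]
push(95): heap contents = [21, 27, 44, 84, 95]
pop() → 21: heap contents = [27, 44, 84, 95]
push(96): heap contents = [27, 44, 84, 95, 96]
push(51): heap contents = [27, 44, 51, 84, 95, 96]
push(31): heap contents = [27, 31, 44, 51, 84, 95, 96]
push(52): heap contents = [27, 31, 44, 51, 52, 84, 95, 96]
push(12): heap contents = [12, 27, 31, 44, 51, 52, 84, 95, 96]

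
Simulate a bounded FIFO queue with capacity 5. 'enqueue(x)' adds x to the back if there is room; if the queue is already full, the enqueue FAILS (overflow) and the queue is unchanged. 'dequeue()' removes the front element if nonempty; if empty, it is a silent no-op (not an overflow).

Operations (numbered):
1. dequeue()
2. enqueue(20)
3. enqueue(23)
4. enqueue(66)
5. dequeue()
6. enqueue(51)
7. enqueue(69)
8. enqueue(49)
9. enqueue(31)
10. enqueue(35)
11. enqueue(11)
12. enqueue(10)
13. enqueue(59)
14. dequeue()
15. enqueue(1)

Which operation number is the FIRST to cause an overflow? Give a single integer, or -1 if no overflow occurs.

1. dequeue(): empty, no-op, size=0
2. enqueue(20): size=1
3. enqueue(23): size=2
4. enqueue(66): size=3
5. dequeue(): size=2
6. enqueue(51): size=3
7. enqueue(69): size=4
8. enqueue(49): size=5
9. enqueue(31): size=5=cap → OVERFLOW (fail)
10. enqueue(35): size=5=cap → OVERFLOW (fail)
11. enqueue(11): size=5=cap → OVERFLOW (fail)
12. enqueue(10): size=5=cap → OVERFLOW (fail)
13. enqueue(59): size=5=cap → OVERFLOW (fail)
14. dequeue(): size=4
15. enqueue(1): size=5

Answer: 9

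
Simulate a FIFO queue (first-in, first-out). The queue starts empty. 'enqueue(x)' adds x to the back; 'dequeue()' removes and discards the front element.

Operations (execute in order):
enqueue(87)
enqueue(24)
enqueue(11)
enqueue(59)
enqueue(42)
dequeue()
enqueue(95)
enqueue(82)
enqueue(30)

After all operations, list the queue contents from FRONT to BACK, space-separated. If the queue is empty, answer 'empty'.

enqueue(87): [87]
enqueue(24): [87, 24]
enqueue(11): [87, 24, 11]
enqueue(59): [87, 24, 11, 59]
enqueue(42): [87, 24, 11, 59, 42]
dequeue(): [24, 11, 59, 42]
enqueue(95): [24, 11, 59, 42, 95]
enqueue(82): [24, 11, 59, 42, 95, 82]
enqueue(30): [24, 11, 59, 42, 95, 82, 30]

Answer: 24 11 59 42 95 82 30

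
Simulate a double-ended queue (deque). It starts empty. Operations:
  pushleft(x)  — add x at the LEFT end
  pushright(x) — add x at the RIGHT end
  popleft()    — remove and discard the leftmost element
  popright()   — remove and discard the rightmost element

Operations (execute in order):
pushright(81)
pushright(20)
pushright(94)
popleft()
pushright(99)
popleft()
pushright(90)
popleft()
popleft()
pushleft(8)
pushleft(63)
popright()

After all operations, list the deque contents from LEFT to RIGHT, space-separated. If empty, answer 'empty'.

pushright(81): [81]
pushright(20): [81, 20]
pushright(94): [81, 20, 94]
popleft(): [20, 94]
pushright(99): [20, 94, 99]
popleft(): [94, 99]
pushright(90): [94, 99, 90]
popleft(): [99, 90]
popleft(): [90]
pushleft(8): [8, 90]
pushleft(63): [63, 8, 90]
popright(): [63, 8]

Answer: 63 8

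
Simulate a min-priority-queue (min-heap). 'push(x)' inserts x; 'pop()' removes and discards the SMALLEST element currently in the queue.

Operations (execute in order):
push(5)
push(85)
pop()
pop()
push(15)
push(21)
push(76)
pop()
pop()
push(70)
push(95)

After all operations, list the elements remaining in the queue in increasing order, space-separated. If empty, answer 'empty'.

Answer: 70 76 95

Derivation:
push(5): heap contents = [5]
push(85): heap contents = [5, 85]
pop() → 5: heap contents = [85]
pop() → 85: heap contents = []
push(15): heap contents = [15]
push(21): heap contents = [15, 21]
push(76): heap contents = [15, 21, 76]
pop() → 15: heap contents = [21, 76]
pop() → 21: heap contents = [76]
push(70): heap contents = [70, 76]
push(95): heap contents = [70, 76, 95]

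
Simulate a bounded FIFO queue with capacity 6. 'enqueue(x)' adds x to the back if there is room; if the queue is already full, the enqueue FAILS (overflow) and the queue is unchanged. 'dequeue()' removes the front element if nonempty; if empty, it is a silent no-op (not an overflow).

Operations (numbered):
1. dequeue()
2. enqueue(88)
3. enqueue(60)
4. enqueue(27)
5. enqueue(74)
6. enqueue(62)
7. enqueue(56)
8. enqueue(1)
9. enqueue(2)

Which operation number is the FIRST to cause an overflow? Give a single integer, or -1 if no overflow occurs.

1. dequeue(): empty, no-op, size=0
2. enqueue(88): size=1
3. enqueue(60): size=2
4. enqueue(27): size=3
5. enqueue(74): size=4
6. enqueue(62): size=5
7. enqueue(56): size=6
8. enqueue(1): size=6=cap → OVERFLOW (fail)
9. enqueue(2): size=6=cap → OVERFLOW (fail)

Answer: 8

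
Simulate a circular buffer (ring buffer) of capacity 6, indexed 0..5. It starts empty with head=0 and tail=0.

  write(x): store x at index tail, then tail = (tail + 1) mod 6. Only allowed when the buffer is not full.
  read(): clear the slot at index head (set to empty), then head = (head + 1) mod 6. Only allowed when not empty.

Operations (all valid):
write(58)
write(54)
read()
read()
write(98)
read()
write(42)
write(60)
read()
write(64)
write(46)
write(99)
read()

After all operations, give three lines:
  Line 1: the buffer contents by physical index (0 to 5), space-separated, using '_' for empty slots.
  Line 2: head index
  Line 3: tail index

write(58): buf=[58 _ _ _ _ _], head=0, tail=1, size=1
write(54): buf=[58 54 _ _ _ _], head=0, tail=2, size=2
read(): buf=[_ 54 _ _ _ _], head=1, tail=2, size=1
read(): buf=[_ _ _ _ _ _], head=2, tail=2, size=0
write(98): buf=[_ _ 98 _ _ _], head=2, tail=3, size=1
read(): buf=[_ _ _ _ _ _], head=3, tail=3, size=0
write(42): buf=[_ _ _ 42 _ _], head=3, tail=4, size=1
write(60): buf=[_ _ _ 42 60 _], head=3, tail=5, size=2
read(): buf=[_ _ _ _ 60 _], head=4, tail=5, size=1
write(64): buf=[_ _ _ _ 60 64], head=4, tail=0, size=2
write(46): buf=[46 _ _ _ 60 64], head=4, tail=1, size=3
write(99): buf=[46 99 _ _ 60 64], head=4, tail=2, size=4
read(): buf=[46 99 _ _ _ 64], head=5, tail=2, size=3

Answer: 46 99 _ _ _ 64
5
2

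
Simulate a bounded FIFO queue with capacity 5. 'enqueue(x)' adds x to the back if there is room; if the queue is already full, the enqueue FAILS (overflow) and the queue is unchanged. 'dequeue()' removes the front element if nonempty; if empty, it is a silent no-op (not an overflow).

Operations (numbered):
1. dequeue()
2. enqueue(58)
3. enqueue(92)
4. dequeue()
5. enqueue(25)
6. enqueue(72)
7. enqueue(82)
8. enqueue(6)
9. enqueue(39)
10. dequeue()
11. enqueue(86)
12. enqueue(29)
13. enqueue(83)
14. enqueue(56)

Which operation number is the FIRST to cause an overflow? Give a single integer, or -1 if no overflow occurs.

Answer: 9

Derivation:
1. dequeue(): empty, no-op, size=0
2. enqueue(58): size=1
3. enqueue(92): size=2
4. dequeue(): size=1
5. enqueue(25): size=2
6. enqueue(72): size=3
7. enqueue(82): size=4
8. enqueue(6): size=5
9. enqueue(39): size=5=cap → OVERFLOW (fail)
10. dequeue(): size=4
11. enqueue(86): size=5
12. enqueue(29): size=5=cap → OVERFLOW (fail)
13. enqueue(83): size=5=cap → OVERFLOW (fail)
14. enqueue(56): size=5=cap → OVERFLOW (fail)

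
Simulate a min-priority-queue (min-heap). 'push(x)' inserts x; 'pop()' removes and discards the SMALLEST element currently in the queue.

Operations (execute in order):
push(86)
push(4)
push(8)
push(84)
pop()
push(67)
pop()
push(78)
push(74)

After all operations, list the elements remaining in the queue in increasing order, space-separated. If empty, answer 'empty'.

Answer: 67 74 78 84 86

Derivation:
push(86): heap contents = [86]
push(4): heap contents = [4, 86]
push(8): heap contents = [4, 8, 86]
push(84): heap contents = [4, 8, 84, 86]
pop() → 4: heap contents = [8, 84, 86]
push(67): heap contents = [8, 67, 84, 86]
pop() → 8: heap contents = [67, 84, 86]
push(78): heap contents = [67, 78, 84, 86]
push(74): heap contents = [67, 74, 78, 84, 86]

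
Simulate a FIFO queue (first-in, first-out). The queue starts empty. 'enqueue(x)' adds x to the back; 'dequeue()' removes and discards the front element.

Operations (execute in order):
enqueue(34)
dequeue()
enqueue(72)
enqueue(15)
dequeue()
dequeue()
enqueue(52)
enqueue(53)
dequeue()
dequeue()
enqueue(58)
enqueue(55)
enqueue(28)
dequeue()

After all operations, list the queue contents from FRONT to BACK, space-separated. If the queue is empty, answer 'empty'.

Answer: 55 28

Derivation:
enqueue(34): [34]
dequeue(): []
enqueue(72): [72]
enqueue(15): [72, 15]
dequeue(): [15]
dequeue(): []
enqueue(52): [52]
enqueue(53): [52, 53]
dequeue(): [53]
dequeue(): []
enqueue(58): [58]
enqueue(55): [58, 55]
enqueue(28): [58, 55, 28]
dequeue(): [55, 28]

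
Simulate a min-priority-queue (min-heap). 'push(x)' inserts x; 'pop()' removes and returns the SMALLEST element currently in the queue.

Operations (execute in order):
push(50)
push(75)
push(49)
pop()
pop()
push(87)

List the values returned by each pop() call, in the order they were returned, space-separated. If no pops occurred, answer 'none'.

push(50): heap contents = [50]
push(75): heap contents = [50, 75]
push(49): heap contents = [49, 50, 75]
pop() → 49: heap contents = [50, 75]
pop() → 50: heap contents = [75]
push(87): heap contents = [75, 87]

Answer: 49 50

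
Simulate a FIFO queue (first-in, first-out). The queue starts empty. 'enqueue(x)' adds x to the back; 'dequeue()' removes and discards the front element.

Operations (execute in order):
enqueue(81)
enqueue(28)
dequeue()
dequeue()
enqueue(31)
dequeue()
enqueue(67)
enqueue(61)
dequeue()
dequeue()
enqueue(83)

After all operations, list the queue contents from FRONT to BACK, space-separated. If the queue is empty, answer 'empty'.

Answer: 83

Derivation:
enqueue(81): [81]
enqueue(28): [81, 28]
dequeue(): [28]
dequeue(): []
enqueue(31): [31]
dequeue(): []
enqueue(67): [67]
enqueue(61): [67, 61]
dequeue(): [61]
dequeue(): []
enqueue(83): [83]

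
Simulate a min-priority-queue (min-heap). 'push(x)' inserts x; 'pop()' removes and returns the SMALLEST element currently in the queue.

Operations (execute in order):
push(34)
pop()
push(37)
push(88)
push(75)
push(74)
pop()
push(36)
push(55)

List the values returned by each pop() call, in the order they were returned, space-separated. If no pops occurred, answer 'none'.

Answer: 34 37

Derivation:
push(34): heap contents = [34]
pop() → 34: heap contents = []
push(37): heap contents = [37]
push(88): heap contents = [37, 88]
push(75): heap contents = [37, 75, 88]
push(74): heap contents = [37, 74, 75, 88]
pop() → 37: heap contents = [74, 75, 88]
push(36): heap contents = [36, 74, 75, 88]
push(55): heap contents = [36, 55, 74, 75, 88]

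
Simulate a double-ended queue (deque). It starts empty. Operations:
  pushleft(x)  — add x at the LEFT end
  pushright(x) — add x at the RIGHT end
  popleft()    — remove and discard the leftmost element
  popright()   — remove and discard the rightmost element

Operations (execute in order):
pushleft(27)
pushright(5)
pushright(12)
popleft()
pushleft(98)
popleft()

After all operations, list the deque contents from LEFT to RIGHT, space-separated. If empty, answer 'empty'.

pushleft(27): [27]
pushright(5): [27, 5]
pushright(12): [27, 5, 12]
popleft(): [5, 12]
pushleft(98): [98, 5, 12]
popleft(): [5, 12]

Answer: 5 12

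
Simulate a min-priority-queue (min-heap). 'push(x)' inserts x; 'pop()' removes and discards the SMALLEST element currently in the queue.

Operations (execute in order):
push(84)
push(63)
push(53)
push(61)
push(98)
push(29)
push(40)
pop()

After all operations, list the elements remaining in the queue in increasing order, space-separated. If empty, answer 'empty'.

push(84): heap contents = [84]
push(63): heap contents = [63, 84]
push(53): heap contents = [53, 63, 84]
push(61): heap contents = [53, 61, 63, 84]
push(98): heap contents = [53, 61, 63, 84, 98]
push(29): heap contents = [29, 53, 61, 63, 84, 98]
push(40): heap contents = [29, 40, 53, 61, 63, 84, 98]
pop() → 29: heap contents = [40, 53, 61, 63, 84, 98]

Answer: 40 53 61 63 84 98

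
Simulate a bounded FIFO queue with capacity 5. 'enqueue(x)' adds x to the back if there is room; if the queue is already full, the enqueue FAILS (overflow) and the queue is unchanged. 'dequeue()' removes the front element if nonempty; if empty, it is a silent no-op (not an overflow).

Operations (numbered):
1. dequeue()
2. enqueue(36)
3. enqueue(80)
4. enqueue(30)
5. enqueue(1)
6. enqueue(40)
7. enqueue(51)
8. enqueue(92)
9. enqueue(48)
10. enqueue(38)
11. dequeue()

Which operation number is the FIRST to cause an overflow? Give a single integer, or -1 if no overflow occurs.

1. dequeue(): empty, no-op, size=0
2. enqueue(36): size=1
3. enqueue(80): size=2
4. enqueue(30): size=3
5. enqueue(1): size=4
6. enqueue(40): size=5
7. enqueue(51): size=5=cap → OVERFLOW (fail)
8. enqueue(92): size=5=cap → OVERFLOW (fail)
9. enqueue(48): size=5=cap → OVERFLOW (fail)
10. enqueue(38): size=5=cap → OVERFLOW (fail)
11. dequeue(): size=4

Answer: 7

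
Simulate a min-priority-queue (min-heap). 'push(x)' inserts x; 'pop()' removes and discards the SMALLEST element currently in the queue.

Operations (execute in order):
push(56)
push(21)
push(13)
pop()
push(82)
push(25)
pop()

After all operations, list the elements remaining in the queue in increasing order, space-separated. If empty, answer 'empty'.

Answer: 25 56 82

Derivation:
push(56): heap contents = [56]
push(21): heap contents = [21, 56]
push(13): heap contents = [13, 21, 56]
pop() → 13: heap contents = [21, 56]
push(82): heap contents = [21, 56, 82]
push(25): heap contents = [21, 25, 56, 82]
pop() → 21: heap contents = [25, 56, 82]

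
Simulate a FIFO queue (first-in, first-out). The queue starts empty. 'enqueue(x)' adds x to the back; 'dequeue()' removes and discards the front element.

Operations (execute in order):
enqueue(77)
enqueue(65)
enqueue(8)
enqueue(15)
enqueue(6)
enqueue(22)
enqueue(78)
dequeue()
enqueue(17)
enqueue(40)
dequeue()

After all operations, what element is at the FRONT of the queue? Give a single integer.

Answer: 8

Derivation:
enqueue(77): queue = [77]
enqueue(65): queue = [77, 65]
enqueue(8): queue = [77, 65, 8]
enqueue(15): queue = [77, 65, 8, 15]
enqueue(6): queue = [77, 65, 8, 15, 6]
enqueue(22): queue = [77, 65, 8, 15, 6, 22]
enqueue(78): queue = [77, 65, 8, 15, 6, 22, 78]
dequeue(): queue = [65, 8, 15, 6, 22, 78]
enqueue(17): queue = [65, 8, 15, 6, 22, 78, 17]
enqueue(40): queue = [65, 8, 15, 6, 22, 78, 17, 40]
dequeue(): queue = [8, 15, 6, 22, 78, 17, 40]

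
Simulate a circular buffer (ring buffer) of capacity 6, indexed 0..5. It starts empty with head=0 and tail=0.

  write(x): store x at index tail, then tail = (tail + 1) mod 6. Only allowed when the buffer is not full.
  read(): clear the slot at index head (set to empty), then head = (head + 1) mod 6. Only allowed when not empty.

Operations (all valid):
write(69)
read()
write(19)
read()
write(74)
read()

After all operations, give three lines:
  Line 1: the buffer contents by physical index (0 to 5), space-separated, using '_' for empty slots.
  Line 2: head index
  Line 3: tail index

Answer: _ _ _ _ _ _
3
3

Derivation:
write(69): buf=[69 _ _ _ _ _], head=0, tail=1, size=1
read(): buf=[_ _ _ _ _ _], head=1, tail=1, size=0
write(19): buf=[_ 19 _ _ _ _], head=1, tail=2, size=1
read(): buf=[_ _ _ _ _ _], head=2, tail=2, size=0
write(74): buf=[_ _ 74 _ _ _], head=2, tail=3, size=1
read(): buf=[_ _ _ _ _ _], head=3, tail=3, size=0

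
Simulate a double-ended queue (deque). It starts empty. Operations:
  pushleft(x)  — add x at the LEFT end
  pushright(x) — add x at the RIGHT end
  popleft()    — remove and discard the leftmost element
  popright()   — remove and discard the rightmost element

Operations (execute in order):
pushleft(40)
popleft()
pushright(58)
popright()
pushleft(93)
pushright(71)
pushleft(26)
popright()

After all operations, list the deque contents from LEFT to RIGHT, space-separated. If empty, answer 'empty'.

Answer: 26 93

Derivation:
pushleft(40): [40]
popleft(): []
pushright(58): [58]
popright(): []
pushleft(93): [93]
pushright(71): [93, 71]
pushleft(26): [26, 93, 71]
popright(): [26, 93]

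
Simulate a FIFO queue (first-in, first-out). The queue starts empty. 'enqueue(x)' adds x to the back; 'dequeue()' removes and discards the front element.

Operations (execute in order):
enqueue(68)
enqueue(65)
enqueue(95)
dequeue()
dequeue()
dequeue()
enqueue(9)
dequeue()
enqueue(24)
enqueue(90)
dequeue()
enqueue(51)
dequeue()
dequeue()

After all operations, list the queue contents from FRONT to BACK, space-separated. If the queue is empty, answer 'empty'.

Answer: empty

Derivation:
enqueue(68): [68]
enqueue(65): [68, 65]
enqueue(95): [68, 65, 95]
dequeue(): [65, 95]
dequeue(): [95]
dequeue(): []
enqueue(9): [9]
dequeue(): []
enqueue(24): [24]
enqueue(90): [24, 90]
dequeue(): [90]
enqueue(51): [90, 51]
dequeue(): [51]
dequeue(): []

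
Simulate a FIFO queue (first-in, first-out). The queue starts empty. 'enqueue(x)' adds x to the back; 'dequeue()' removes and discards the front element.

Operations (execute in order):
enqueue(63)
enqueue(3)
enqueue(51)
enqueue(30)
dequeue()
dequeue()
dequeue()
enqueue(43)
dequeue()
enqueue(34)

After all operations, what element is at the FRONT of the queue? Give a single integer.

enqueue(63): queue = [63]
enqueue(3): queue = [63, 3]
enqueue(51): queue = [63, 3, 51]
enqueue(30): queue = [63, 3, 51, 30]
dequeue(): queue = [3, 51, 30]
dequeue(): queue = [51, 30]
dequeue(): queue = [30]
enqueue(43): queue = [30, 43]
dequeue(): queue = [43]
enqueue(34): queue = [43, 34]

Answer: 43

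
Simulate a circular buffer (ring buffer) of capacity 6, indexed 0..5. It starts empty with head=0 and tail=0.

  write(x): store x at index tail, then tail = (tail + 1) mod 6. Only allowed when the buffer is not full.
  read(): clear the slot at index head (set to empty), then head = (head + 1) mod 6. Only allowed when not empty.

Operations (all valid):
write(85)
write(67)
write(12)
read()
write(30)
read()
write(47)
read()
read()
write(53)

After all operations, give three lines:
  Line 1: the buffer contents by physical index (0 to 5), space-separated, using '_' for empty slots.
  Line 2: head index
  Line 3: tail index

Answer: _ _ _ _ 47 53
4
0

Derivation:
write(85): buf=[85 _ _ _ _ _], head=0, tail=1, size=1
write(67): buf=[85 67 _ _ _ _], head=0, tail=2, size=2
write(12): buf=[85 67 12 _ _ _], head=0, tail=3, size=3
read(): buf=[_ 67 12 _ _ _], head=1, tail=3, size=2
write(30): buf=[_ 67 12 30 _ _], head=1, tail=4, size=3
read(): buf=[_ _ 12 30 _ _], head=2, tail=4, size=2
write(47): buf=[_ _ 12 30 47 _], head=2, tail=5, size=3
read(): buf=[_ _ _ 30 47 _], head=3, tail=5, size=2
read(): buf=[_ _ _ _ 47 _], head=4, tail=5, size=1
write(53): buf=[_ _ _ _ 47 53], head=4, tail=0, size=2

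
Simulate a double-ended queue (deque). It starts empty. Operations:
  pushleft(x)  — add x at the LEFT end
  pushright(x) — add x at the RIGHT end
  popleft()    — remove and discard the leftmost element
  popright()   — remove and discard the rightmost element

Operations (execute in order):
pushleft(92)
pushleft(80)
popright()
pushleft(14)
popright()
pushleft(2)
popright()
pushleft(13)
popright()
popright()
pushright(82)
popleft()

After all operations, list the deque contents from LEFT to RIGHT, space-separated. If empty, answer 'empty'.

Answer: empty

Derivation:
pushleft(92): [92]
pushleft(80): [80, 92]
popright(): [80]
pushleft(14): [14, 80]
popright(): [14]
pushleft(2): [2, 14]
popright(): [2]
pushleft(13): [13, 2]
popright(): [13]
popright(): []
pushright(82): [82]
popleft(): []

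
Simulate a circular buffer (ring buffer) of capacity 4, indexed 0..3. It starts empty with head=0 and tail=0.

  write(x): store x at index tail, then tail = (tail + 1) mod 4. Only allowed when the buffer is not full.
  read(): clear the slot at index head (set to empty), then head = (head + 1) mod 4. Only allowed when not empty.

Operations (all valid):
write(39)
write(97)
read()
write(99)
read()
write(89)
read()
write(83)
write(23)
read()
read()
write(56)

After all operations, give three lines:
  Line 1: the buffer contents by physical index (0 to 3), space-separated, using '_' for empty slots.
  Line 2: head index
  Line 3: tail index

write(39): buf=[39 _ _ _], head=0, tail=1, size=1
write(97): buf=[39 97 _ _], head=0, tail=2, size=2
read(): buf=[_ 97 _ _], head=1, tail=2, size=1
write(99): buf=[_ 97 99 _], head=1, tail=3, size=2
read(): buf=[_ _ 99 _], head=2, tail=3, size=1
write(89): buf=[_ _ 99 89], head=2, tail=0, size=2
read(): buf=[_ _ _ 89], head=3, tail=0, size=1
write(83): buf=[83 _ _ 89], head=3, tail=1, size=2
write(23): buf=[83 23 _ 89], head=3, tail=2, size=3
read(): buf=[83 23 _ _], head=0, tail=2, size=2
read(): buf=[_ 23 _ _], head=1, tail=2, size=1
write(56): buf=[_ 23 56 _], head=1, tail=3, size=2

Answer: _ 23 56 _
1
3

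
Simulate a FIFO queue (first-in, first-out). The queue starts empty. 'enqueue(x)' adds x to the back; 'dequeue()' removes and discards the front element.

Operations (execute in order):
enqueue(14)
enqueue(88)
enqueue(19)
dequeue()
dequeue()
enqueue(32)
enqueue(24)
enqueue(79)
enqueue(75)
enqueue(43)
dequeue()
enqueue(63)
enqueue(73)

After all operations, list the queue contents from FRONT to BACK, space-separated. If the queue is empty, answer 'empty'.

enqueue(14): [14]
enqueue(88): [14, 88]
enqueue(19): [14, 88, 19]
dequeue(): [88, 19]
dequeue(): [19]
enqueue(32): [19, 32]
enqueue(24): [19, 32, 24]
enqueue(79): [19, 32, 24, 79]
enqueue(75): [19, 32, 24, 79, 75]
enqueue(43): [19, 32, 24, 79, 75, 43]
dequeue(): [32, 24, 79, 75, 43]
enqueue(63): [32, 24, 79, 75, 43, 63]
enqueue(73): [32, 24, 79, 75, 43, 63, 73]

Answer: 32 24 79 75 43 63 73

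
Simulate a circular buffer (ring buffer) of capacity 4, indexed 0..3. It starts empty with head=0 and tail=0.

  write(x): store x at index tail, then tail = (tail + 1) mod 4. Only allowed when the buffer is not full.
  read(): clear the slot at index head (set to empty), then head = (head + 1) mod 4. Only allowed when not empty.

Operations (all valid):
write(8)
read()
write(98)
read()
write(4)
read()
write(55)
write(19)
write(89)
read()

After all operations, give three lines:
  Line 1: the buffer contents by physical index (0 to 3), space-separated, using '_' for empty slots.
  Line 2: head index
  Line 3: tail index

write(8): buf=[8 _ _ _], head=0, tail=1, size=1
read(): buf=[_ _ _ _], head=1, tail=1, size=0
write(98): buf=[_ 98 _ _], head=1, tail=2, size=1
read(): buf=[_ _ _ _], head=2, tail=2, size=0
write(4): buf=[_ _ 4 _], head=2, tail=3, size=1
read(): buf=[_ _ _ _], head=3, tail=3, size=0
write(55): buf=[_ _ _ 55], head=3, tail=0, size=1
write(19): buf=[19 _ _ 55], head=3, tail=1, size=2
write(89): buf=[19 89 _ 55], head=3, tail=2, size=3
read(): buf=[19 89 _ _], head=0, tail=2, size=2

Answer: 19 89 _ _
0
2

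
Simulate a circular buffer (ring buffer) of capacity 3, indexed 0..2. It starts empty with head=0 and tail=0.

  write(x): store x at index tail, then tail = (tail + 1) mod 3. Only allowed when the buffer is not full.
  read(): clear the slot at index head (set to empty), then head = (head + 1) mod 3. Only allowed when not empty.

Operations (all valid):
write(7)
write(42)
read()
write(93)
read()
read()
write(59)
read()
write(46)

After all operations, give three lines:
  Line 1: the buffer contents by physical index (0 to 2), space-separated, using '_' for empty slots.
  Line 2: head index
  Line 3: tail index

Answer: _ 46 _
1
2

Derivation:
write(7): buf=[7 _ _], head=0, tail=1, size=1
write(42): buf=[7 42 _], head=0, tail=2, size=2
read(): buf=[_ 42 _], head=1, tail=2, size=1
write(93): buf=[_ 42 93], head=1, tail=0, size=2
read(): buf=[_ _ 93], head=2, tail=0, size=1
read(): buf=[_ _ _], head=0, tail=0, size=0
write(59): buf=[59 _ _], head=0, tail=1, size=1
read(): buf=[_ _ _], head=1, tail=1, size=0
write(46): buf=[_ 46 _], head=1, tail=2, size=1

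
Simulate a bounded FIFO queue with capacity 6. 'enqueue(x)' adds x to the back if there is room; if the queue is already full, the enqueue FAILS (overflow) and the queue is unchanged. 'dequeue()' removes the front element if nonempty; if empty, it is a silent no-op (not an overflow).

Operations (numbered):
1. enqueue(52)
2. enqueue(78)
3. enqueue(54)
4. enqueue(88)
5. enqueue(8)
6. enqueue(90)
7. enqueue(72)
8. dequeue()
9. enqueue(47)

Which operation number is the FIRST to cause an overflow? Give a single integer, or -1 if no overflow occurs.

1. enqueue(52): size=1
2. enqueue(78): size=2
3. enqueue(54): size=3
4. enqueue(88): size=4
5. enqueue(8): size=5
6. enqueue(90): size=6
7. enqueue(72): size=6=cap → OVERFLOW (fail)
8. dequeue(): size=5
9. enqueue(47): size=6

Answer: 7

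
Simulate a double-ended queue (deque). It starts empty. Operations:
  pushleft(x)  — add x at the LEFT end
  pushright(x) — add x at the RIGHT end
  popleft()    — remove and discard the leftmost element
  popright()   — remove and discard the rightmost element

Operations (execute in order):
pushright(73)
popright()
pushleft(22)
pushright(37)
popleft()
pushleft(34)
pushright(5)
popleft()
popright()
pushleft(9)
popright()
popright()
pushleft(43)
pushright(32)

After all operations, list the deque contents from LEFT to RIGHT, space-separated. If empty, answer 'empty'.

pushright(73): [73]
popright(): []
pushleft(22): [22]
pushright(37): [22, 37]
popleft(): [37]
pushleft(34): [34, 37]
pushright(5): [34, 37, 5]
popleft(): [37, 5]
popright(): [37]
pushleft(9): [9, 37]
popright(): [9]
popright(): []
pushleft(43): [43]
pushright(32): [43, 32]

Answer: 43 32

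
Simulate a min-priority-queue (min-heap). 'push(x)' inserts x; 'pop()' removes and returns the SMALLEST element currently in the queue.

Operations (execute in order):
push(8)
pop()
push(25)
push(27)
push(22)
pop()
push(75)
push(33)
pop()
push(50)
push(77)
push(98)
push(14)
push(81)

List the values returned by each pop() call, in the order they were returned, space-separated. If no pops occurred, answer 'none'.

Answer: 8 22 25

Derivation:
push(8): heap contents = [8]
pop() → 8: heap contents = []
push(25): heap contents = [25]
push(27): heap contents = [25, 27]
push(22): heap contents = [22, 25, 27]
pop() → 22: heap contents = [25, 27]
push(75): heap contents = [25, 27, 75]
push(33): heap contents = [25, 27, 33, 75]
pop() → 25: heap contents = [27, 33, 75]
push(50): heap contents = [27, 33, 50, 75]
push(77): heap contents = [27, 33, 50, 75, 77]
push(98): heap contents = [27, 33, 50, 75, 77, 98]
push(14): heap contents = [14, 27, 33, 50, 75, 77, 98]
push(81): heap contents = [14, 27, 33, 50, 75, 77, 81, 98]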